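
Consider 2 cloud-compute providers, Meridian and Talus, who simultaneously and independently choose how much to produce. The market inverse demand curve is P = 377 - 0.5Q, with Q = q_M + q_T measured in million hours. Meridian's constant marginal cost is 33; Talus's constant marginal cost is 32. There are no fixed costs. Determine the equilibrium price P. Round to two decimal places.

147.33

Meridian's profit: π_M = (377 - 0.5Q)q_M - (33q_M). Setting ∂π_M/∂q_M = 0: 344 - q_M - (1/2)(q_T) = 0.
Talus's profit: π_T = (377 - 0.5Q)q_T - (32q_T). Setting ∂π_T/∂q_T = 0: 345 - q_T - (1/2)(q_M) = 0.
So q_M = (344 - (1/2)q_T) and q_T = (345 - (1/2)q_M).
Solving the pair: q_M = 686/3, q_T = 692/3.
Total output Q = 1378/3, so price P = 377 - (1/2)·(1378/3) = 442/3.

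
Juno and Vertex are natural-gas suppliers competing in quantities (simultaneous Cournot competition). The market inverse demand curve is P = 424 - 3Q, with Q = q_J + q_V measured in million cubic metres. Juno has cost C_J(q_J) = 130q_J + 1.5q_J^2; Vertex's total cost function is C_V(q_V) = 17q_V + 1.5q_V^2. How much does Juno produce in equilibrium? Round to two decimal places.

Juno's profit: π_J = (424 - 3Q)q_J - (130q_J + (3/2)q_J²). Setting ∂π_J/∂q_J = 0: 294 - 9q_J - 3(q_V) = 0.
Vertex's first-order condition: 407 - 9q_V - 3(q_J) = 0.
Best responses: q_J = (294 - 3q_V)/9, q_V = (407 - 3q_J)/9.
Solving the pair: q_J = 475/24, q_V = 309/8.

19.79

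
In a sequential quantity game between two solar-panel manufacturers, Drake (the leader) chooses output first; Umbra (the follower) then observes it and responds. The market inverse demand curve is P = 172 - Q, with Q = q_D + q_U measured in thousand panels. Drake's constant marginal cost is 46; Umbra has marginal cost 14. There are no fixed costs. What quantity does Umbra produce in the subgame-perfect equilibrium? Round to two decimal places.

Solve by backward induction. Given q_D, the follower Umbra maximises π_U = (172 - q_D - q_U)q_U - 14q_U.
Follower FOC: 158 - q_D - 2q_U = 0, so q_U(q_D) = (158 - q_D)/2.
Drake substitutes q_U(q_D) into its own profit: π_D = q_D(172 - q_D - (158 - q_D)/2) - 46q_D = (93 - (1/2)q_D)q_D - 46q_D.
The leader's first-order condition 47 - q_D = 0 yields q_D = 47.
Then q_U = (158 - 47)/2 = 111/2.

55.50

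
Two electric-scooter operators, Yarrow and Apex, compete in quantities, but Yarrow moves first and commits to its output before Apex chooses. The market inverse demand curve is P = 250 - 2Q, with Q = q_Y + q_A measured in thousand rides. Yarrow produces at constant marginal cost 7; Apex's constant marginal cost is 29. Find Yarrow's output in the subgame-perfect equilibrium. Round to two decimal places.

66.25

The follower Apex best-responds to any q_Y: π_A = (250 - 2Q)q_A - 29q_A.
∂π_A/∂q_A = 221 - 2q_Y - 4q_A = 0 gives the reaction function q_A = (221 - 2q_Y)/4.
The leader anticipates this reaction. Substituting into P = 250 - 2Q gives P = 279/2 - q_Y, so π_Y = (279/2 - q_Y)q_Y - 7q_Y.
Leader FOC: 265/2 - 2q_Y = 0, so q_Y = 265/4.
Then q_A = (221 - 2·(265/4))/4 = 177/8.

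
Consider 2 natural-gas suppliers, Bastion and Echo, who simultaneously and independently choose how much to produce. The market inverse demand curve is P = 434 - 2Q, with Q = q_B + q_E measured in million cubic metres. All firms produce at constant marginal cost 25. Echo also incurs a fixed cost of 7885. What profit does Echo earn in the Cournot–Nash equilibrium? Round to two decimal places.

A representative firm's profit is π_i = q_i(434 - 2Q) - 25q_i.
First-order condition (treating rivals' output as given): 409 - 4q_i - 2q_j = 0.
By symmetry each firm produces the same amount; substituting q_j = q_i yields q_i = 409/6.
Price P = 434 - 2·(409/3) = 484/3.
Echo's profit: (484/3 - 25)·(409/6) - 7885 = 1408.3889.

1408.39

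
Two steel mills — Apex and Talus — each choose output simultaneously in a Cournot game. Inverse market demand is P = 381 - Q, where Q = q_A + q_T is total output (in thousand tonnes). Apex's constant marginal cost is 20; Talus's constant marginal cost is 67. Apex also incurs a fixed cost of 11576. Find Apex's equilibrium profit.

6920

Apex's profit: π_A = (381 - Q)q_A - (20q_A). Setting ∂π_A/∂q_A = 0: 361 - 2q_A - (q_T) = 0.
Talus's profit: π_T = (381 - Q)q_T - (67q_T). Setting ∂π_T/∂q_T = 0: 314 - 2q_T - (q_A) = 0.
Rearranging gives the reaction functions q_A = (361 - q_T)/2 and q_T = (314 - q_A)/2.
Substituting one into the other gives q_A = 136 and q_T = 89.
Price P = 381 - 225 = 156.
Apex's profit: (156 - 20)·136 - 11576 = 6920.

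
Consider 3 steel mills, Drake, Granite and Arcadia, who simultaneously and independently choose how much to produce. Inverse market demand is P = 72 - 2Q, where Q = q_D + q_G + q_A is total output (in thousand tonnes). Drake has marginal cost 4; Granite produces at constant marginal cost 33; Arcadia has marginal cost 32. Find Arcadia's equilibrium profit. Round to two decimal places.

Drake's profit: π_D = (72 - 2Q)q_D - (4q_D). Setting ∂π_D/∂q_D = 0: 68 - 4q_D - 2(q_G + q_A) = 0.
Granite's first-order condition: 39 - 4q_G - 2(q_D + q_A) = 0.
Arcadia's first-order condition: 40 - 4q_A - 2(q_D + q_G) = 0.
Summing all 3 equations gives 147 − 8Q = 0, hence Q = 147/8.
Back-substituting: q_D = (68 − 147/4)/2 = 125/8, q_G = (39 − 147/4)/2 = 9/8, q_A = (40 − 147/4)/2 = 13/8.
Price P = 72 - 2·(147/8) = 141/4.
Arcadia's profit: (141/4 - 32)·(13/8) = 169/32.

5.28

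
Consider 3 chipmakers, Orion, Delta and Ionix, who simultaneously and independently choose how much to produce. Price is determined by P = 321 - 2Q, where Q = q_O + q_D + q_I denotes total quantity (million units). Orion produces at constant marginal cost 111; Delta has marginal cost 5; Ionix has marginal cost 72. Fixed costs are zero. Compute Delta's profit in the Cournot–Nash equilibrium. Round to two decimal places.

7472.53

Orion's profit: π_O = (321 - 2Q)q_O - (111q_O). Setting ∂π_O/∂q_O = 0: 210 - 4q_O - 2(q_D + q_I) = 0.
Delta's profit: π_D = (321 - 2Q)q_D - (5q_D). Setting ∂π_D/∂q_D = 0: 316 - 4q_D - 2(q_O + q_I) = 0.
Ionix's first-order condition: 249 - 4q_I - 2(q_O + q_D) = 0.
Summing all 3 equations gives 775 − 8Q = 0, hence Q = 775/8.
Back-substituting: q_O = (210 − 775/4)/2 = 65/8, q_D = (316 − 775/4)/2 = 489/8, q_I = (249 − 775/4)/2 = 221/8.
Price P = 321 - 2·(775/8) = 509/4.
Delta's profit: (509/4 - 5)·(489/8) = 7472.5313.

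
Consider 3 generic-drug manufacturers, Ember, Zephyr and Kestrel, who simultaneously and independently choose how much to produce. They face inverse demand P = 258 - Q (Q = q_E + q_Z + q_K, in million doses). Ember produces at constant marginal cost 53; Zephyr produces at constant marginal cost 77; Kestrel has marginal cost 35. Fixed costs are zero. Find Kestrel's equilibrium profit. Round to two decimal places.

5005.56

Ember's profit: π_E = (258 - Q)q_E - (53q_E). Setting ∂π_E/∂q_E = 0: 205 - 2q_E - (q_Z + q_K) = 0.
Zephyr's profit: π_Z = (258 - Q)q_Z - (77q_Z). Setting ∂π_Z/∂q_Z = 0: 181 - 2q_Z - (q_E + q_K) = 0.
Kestrel's profit: π_K = (258 - Q)q_K - (35q_K). Setting ∂π_K/∂q_K = 0: 223 - 2q_K - (q_E + q_Z) = 0.
Summing all 3 equations gives 609 − 4Q = 0, hence Q = 609/4.
Back-substituting: q_E = (205 − 609/4) = 211/4, q_Z = (181 − 609/4) = 115/4, q_K = (223 − 609/4) = 283/4.
Price P = 258 - 609/4 = 423/4.
Kestrel's profit: (423/4 - 35)·(283/4) = 5005.5625.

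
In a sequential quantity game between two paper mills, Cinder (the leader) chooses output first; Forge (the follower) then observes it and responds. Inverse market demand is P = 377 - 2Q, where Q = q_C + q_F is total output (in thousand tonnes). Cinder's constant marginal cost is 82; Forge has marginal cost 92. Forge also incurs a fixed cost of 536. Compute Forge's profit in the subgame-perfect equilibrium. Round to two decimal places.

1658.53

The follower Forge best-responds to any q_C: π_F = (377 - 2Q)q_F - 92q_F.
∂π_F/∂q_F = 285 - 2q_C - 4q_F = 0 gives the reaction function q_F = (285 - 2q_C)/4.
Cinder substitutes q_F(q_C) into its own profit: π_C = q_C(377 - 2q_C - (285 - 2q_C)/2) - 82q_C = (469/2 - q_C)q_C - 82q_C.
The leader's first-order condition 305/2 - 2q_C = 0 yields q_C = 305/4.
Then q_F = (285 - 2·(305/4))/4 = 265/8.
Price P = 377 - 2·(875/8) = 633/4.
Forge's profit: (633/4 - 92)·(265/8) - 536 = 1658.5313.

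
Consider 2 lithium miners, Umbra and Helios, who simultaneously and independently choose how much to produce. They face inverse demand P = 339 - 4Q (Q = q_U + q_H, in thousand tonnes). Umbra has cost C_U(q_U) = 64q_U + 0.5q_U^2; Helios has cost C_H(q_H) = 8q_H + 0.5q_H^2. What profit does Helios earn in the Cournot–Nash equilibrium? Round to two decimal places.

Umbra's profit: π_U = (339 - 4Q)q_U - (64q_U + (1/2)q_U²). Setting ∂π_U/∂q_U = 0: 275 - 9q_U - 4(q_H) = 0.
Helios's profit: π_H = (339 - 4Q)q_H - (8q_H + (1/2)q_H²). Setting ∂π_H/∂q_H = 0: 331 - 9q_H - 4(q_U) = 0.
Best responses: q_U = (275 - 4q_H)/9, q_H = (331 - 4q_U)/9.
Substituting one into the other gives q_U = 1151/65 and q_H = 1879/65.
Price P = 339 - 4·(606/13) = 1983/13.
Helios's profit: (1983/13)·(1879/65) - 8·(1879/65) - (1/2)(1879/65)² = 3760.4460.

3760.45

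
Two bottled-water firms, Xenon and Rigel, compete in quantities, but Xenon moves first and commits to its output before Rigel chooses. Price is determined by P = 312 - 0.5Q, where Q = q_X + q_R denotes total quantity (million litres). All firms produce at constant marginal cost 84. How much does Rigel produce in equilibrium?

Solve by backward induction. Given q_X, the follower Rigel maximises π_R = (312 - (1/2)q_X - (1/2)q_R)q_R - 84q_R.
Follower FOC: 228 - (1/2)q_X - q_R = 0, so q_R(q_X) = (228 - (1/2)q_X).
The leader anticipates this reaction. Substituting into P = 312 - 0.5Q gives P = 198 - (1/4)q_X, so π_X = (198 - (1/4)q_X)q_X - 84q_X.
Maximising: ∂π_X/∂q_X = 114 - (1/2)q_X = 0, giving q_X = 228.
Then q_R = (228 - (1/2)·228) = 114.

114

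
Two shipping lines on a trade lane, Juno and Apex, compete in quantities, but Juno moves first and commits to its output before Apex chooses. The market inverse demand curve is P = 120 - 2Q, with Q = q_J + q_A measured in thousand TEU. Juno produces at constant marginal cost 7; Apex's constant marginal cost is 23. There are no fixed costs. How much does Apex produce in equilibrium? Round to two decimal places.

8.13

The follower Apex best-responds to any q_J: π_A = (120 - 2Q)q_A - 23q_A.
Setting the follower's marginal profit to zero, 97 - 2q_J - 4q_A = 0, i.e. q_A = (97 - 2q_J)/4.
Juno substitutes q_A(q_J) into its own profit: π_J = q_J(120 - 2q_J - (97 - 2q_J)/2) - 7q_J = (143/2 - q_J)q_J - 7q_J.
Maximising: ∂π_J/∂q_J = 129/2 - 2q_J = 0, giving q_J = 129/4.
Then q_A = (97 - 2·(129/4))/4 = 65/8.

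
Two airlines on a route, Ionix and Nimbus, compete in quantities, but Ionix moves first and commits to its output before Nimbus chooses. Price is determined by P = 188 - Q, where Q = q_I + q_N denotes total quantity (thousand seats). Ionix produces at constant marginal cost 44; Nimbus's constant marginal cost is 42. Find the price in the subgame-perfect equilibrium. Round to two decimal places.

79.50

Solve by backward induction. Given q_I, the follower Nimbus maximises π_N = (188 - q_I - q_N)q_N - 42q_N.
Setting the follower's marginal profit to zero, 146 - q_I - 2q_N = 0, i.e. q_N = (146 - q_I)/2.
Ionix substitutes q_N(q_I) into its own profit: π_I = q_I(188 - q_I - (146 - q_I)/2) - 44q_I = (115 - (1/2)q_I)q_I - 44q_I.
Leader FOC: 71 - q_I = 0, so q_I = 71.
Then q_N = (146 - 71)/2 = 75/2.
Total output Q = 217/2, so price P = 188 - 217/2 = 159/2.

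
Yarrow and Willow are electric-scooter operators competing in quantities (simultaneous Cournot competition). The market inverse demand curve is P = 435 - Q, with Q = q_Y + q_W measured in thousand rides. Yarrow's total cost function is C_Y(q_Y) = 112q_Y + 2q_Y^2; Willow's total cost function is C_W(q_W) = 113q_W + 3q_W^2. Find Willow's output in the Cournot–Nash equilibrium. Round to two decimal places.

34.23

Yarrow's profit: π_Y = (435 - Q)q_Y - (112q_Y + 2q_Y²). Setting ∂π_Y/∂q_Y = 0: 323 - 6q_Y - (q_W) = 0.
Willow's first-order condition: 322 - 8q_W - (q_Y) = 0.
Rearranging gives the reaction functions q_Y = (323 - q_W)/6 and q_W = (322 - q_Y)/8.
Solving the pair: q_Y = 48.1277, q_W = 1609/47.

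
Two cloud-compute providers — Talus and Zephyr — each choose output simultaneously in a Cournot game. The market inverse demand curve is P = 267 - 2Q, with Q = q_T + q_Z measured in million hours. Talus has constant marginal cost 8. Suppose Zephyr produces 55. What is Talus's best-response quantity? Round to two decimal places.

37.25

With the rival's output fixed at 55, Talus's profit is π_T = (267 - 2·55 - 2q_T)q_T - (8q_T) = (157 - 2q_T)q_T - (8q_T).
∂π_T/∂q_T = 149 - 4q_T = 0, so q_T = 149/4.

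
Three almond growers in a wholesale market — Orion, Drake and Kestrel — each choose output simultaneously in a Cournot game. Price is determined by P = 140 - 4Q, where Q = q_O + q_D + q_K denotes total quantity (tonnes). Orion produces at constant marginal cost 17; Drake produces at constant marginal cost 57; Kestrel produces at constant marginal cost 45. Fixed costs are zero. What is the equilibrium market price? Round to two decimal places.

Orion's profit: π_O = (140 - 4Q)q_O - (17q_O). Setting ∂π_O/∂q_O = 0: 123 - 8q_O - 4(q_D + q_K) = 0.
Drake's first-order condition: 83 - 8q_D - 4(q_O + q_K) = 0.
Kestrel's profit: π_K = (140 - 4Q)q_K - (45q_K). Setting ∂π_K/∂q_K = 0: 95 - 8q_K - 4(q_O + q_D) = 0.
Adding the 3 first-order conditions: 301 − 16Q = 0, so Q = 301/16.
Back-substituting: q_O = (123 − 301/4)/4 = 191/16, q_D = (83 − 301/4)/4 = 31/16, q_K = (95 − 301/4)/4 = 79/16.
Total output Q = 301/16, so price P = 140 - 4·(301/16) = 259/4.

64.75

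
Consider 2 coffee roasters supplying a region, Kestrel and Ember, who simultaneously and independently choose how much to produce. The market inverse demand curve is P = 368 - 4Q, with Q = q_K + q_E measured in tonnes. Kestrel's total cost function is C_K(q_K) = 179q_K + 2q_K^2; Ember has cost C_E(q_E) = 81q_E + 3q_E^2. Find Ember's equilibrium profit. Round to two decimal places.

Kestrel's profit: π_K = (368 - 4Q)q_K - (179q_K + 2q_K²). Setting ∂π_K/∂q_K = 0: 189 - 12q_K - 4(q_E) = 0.
Ember's profit: π_E = (368 - 4Q)q_E - (81q_E + 3q_E²). Setting ∂π_E/∂q_E = 0: 287 - 14q_E - 4(q_K) = 0.
Best responses: q_K = (189 - 4q_E)/12, q_E = (287 - 4q_K)/14.
Solving the pair: q_K = 749/76, q_E = 336/19.
Price P = 368 - 4·27.5395 = 257.8421.
Ember's profit: 257.8421·(336/19) - 81·(336/19) - 3(336/19)² = 2189.1191.

2189.12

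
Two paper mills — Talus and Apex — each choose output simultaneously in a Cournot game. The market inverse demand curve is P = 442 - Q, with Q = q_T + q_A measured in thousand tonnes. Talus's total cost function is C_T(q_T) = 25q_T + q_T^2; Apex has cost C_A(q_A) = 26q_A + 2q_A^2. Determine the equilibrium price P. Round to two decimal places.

297.09

Talus's profit: π_T = (442 - Q)q_T - (25q_T + q_T²). Setting ∂π_T/∂q_T = 0: 417 - 4q_T - (q_A) = 0.
Apex's first-order condition: 416 - 6q_A - (q_T) = 0.
Rearranging gives the reaction functions q_T = (417 - q_A)/4 and q_A = (416 - q_T)/6.
Substituting one into the other gives q_T = 90.6957 and q_A = 1247/23.
Total output Q = 144.9130, so price P = 442 - 144.9130 = 297.0870.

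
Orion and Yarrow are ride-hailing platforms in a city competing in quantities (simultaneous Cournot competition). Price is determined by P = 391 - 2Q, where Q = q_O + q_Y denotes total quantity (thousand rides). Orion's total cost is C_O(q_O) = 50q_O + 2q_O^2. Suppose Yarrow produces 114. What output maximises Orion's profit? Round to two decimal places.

14.13

With the rival's output fixed at 114, Orion's profit is π_O = (391 - 2·114 - 2q_O)q_O - (50q_O + 2q_O²) = (163 - 2q_O)q_O - (50q_O + 2q_O²).
∂π_O/∂q_O = 113 - 8q_O = 0, so q_O = 113/8.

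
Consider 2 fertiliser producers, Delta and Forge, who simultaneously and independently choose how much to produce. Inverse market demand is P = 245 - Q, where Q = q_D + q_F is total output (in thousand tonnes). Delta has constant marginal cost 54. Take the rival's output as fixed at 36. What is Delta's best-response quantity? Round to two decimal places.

With the rival's output fixed at 36, Delta's profit is π_D = (245 - 36 - q_D)q_D - (54q_D) = (209 - q_D)q_D - (54q_D).
∂π_D/∂q_D = 155 - 2q_D = 0, so q_D = 155/2.

77.50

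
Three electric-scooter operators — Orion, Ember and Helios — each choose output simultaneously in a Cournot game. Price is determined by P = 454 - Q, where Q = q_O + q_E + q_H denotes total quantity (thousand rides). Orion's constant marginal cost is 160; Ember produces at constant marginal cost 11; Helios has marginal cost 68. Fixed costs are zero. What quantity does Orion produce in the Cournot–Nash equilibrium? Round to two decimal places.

Orion's profit: π_O = (454 - Q)q_O - (160q_O). Setting ∂π_O/∂q_O = 0: 294 - 2q_O - (q_E + q_H) = 0.
Ember's profit: π_E = (454 - Q)q_E - (11q_E). Setting ∂π_E/∂q_E = 0: 443 - 2q_E - (q_O + q_H) = 0.
Helios's profit: π_H = (454 - Q)q_H - (68q_H). Setting ∂π_H/∂q_H = 0: 386 - 2q_H - (q_O + q_E) = 0.
Adding the 3 first-order conditions: 1123 − 4Q = 0, so Q = 1123/4.
Back-substituting: q_O = (294 − 1123/4) = 53/4, q_E = (443 − 1123/4) = 649/4, q_H = (386 − 1123/4) = 421/4.

13.25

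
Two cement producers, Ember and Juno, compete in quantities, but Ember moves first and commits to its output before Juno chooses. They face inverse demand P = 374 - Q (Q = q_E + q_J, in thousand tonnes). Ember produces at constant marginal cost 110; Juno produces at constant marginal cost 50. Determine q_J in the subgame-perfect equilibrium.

111

The follower Juno best-responds to any q_E: π_J = (374 - Q)q_J - 50q_J.
∂π_J/∂q_J = 324 - q_E - 2q_J = 0 gives the reaction function q_J = (324 - q_E)/2.
Ember substitutes q_J(q_E) into its own profit: π_E = q_E(374 - q_E - (324 - q_E)/2) - 110q_E = (212 - (1/2)q_E)q_E - 110q_E.
The leader's first-order condition 102 - q_E = 0 yields q_E = 102.
Then q_J = (324 - 102)/2 = 111.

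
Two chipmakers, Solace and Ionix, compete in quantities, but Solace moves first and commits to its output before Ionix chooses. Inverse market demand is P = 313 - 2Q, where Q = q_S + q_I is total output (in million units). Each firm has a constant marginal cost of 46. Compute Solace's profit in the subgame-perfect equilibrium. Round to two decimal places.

Solve by backward induction. Given q_S, the follower Ionix maximises π_I = (313 - 2q_S - 2q_I)q_I - 46q_I.
Setting the follower's marginal profit to zero, 267 - 2q_S - 4q_I = 0, i.e. q_I = (267 - 2q_S)/4.
The leader anticipates this reaction. Substituting into P = 313 - 2Q gives P = 359/2 - q_S, so π_S = (359/2 - q_S)q_S - 46q_S.
Leader FOC: 267/2 - 2q_S = 0, so q_S = 267/4.
Then q_I = (267 - 2·(267/4))/4 = 267/8.
Price P = 313 - 2·(801/8) = 451/4.
Solace's profit: (451/4 - 46)·(267/4) = 4455.5625.

4455.56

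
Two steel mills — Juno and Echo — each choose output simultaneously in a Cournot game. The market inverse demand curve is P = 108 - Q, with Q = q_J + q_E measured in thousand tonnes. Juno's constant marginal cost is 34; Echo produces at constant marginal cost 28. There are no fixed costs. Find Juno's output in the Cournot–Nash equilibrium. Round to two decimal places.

Juno's profit: π_J = (108 - Q)q_J - (34q_J). Setting ∂π_J/∂q_J = 0: 74 - 2q_J - (q_E) = 0.
Echo's profit: π_E = (108 - Q)q_E - (28q_E). Setting ∂π_E/∂q_E = 0: 80 - 2q_E - (q_J) = 0.
So q_J = (74 - q_E)/2 and q_E = (80 - q_J)/2.
Solving the pair: q_J = 68/3, q_E = 86/3.

22.67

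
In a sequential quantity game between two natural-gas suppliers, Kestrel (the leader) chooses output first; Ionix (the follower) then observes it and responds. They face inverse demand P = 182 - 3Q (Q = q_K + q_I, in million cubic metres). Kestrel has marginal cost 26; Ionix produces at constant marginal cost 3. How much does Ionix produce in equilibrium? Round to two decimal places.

18.75

The follower Ionix best-responds to any q_K: π_I = (182 - 3Q)q_I - 3q_I.
∂π_I/∂q_I = 179 - 3q_K - 6q_I = 0 gives the reaction function q_I = (179 - 3q_K)/6.
Kestrel substitutes q_I(q_K) into its own profit: π_K = q_K(182 - 3q_K - (179 - 3q_K)/2) - 26q_K = (185/2 - (3/2)q_K)q_K - 26q_K.
The leader's first-order condition 133/2 - 3q_K = 0 yields q_K = 133/6.
Then q_I = (179 - 3·(133/6))/6 = 75/4.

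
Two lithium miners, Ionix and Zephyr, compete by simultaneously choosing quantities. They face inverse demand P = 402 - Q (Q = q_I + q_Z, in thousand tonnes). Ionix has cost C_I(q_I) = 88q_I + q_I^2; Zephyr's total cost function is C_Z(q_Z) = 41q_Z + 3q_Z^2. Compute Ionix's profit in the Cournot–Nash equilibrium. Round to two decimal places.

Ionix's profit: π_I = (402 - Q)q_I - (88q_I + q_I²). Setting ∂π_I/∂q_I = 0: 314 - 4q_I - (q_Z) = 0.
Zephyr's profit: π_Z = (402 - Q)q_Z - (41q_Z + 3q_Z²). Setting ∂π_Z/∂q_Z = 0: 361 - 8q_Z - (q_I) = 0.
So q_I = (314 - q_Z)/4 and q_Z = (361 - q_I)/8.
Substituting one into the other gives q_I = 69.3871 and q_Z = 1130/31.
Price P = 402 - 105.8387 = 296.1613.
Ionix's profit: 296.1613·69.3871 - 88·69.3871 - 69.3871² = 9629.1384.

9629.14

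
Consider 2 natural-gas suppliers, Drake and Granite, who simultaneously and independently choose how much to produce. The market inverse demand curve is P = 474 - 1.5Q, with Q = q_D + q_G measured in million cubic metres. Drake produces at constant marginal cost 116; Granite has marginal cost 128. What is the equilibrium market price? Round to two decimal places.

239.33

Drake's profit: π_D = (474 - 1.5Q)q_D - (116q_D). Setting ∂π_D/∂q_D = 0: 358 - 3q_D - (3/2)(q_G) = 0.
Granite's profit: π_G = (474 - 1.5Q)q_G - (128q_G). Setting ∂π_G/∂q_G = 0: 346 - 3q_G - (3/2)(q_D) = 0.
Rearranging gives the reaction functions q_D = (358 - (3/2)q_G)/3 and q_G = (346 - (3/2)q_D)/3.
Solving the pair: q_D = 740/9, q_G = 668/9.
Total output Q = 1408/9, so price P = 474 - (3/2)·(1408/9) = 718/3.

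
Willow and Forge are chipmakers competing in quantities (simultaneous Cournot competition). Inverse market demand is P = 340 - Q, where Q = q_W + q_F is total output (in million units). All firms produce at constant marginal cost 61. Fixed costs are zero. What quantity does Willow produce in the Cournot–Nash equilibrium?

Each firm earns π_i = (340 - Q)q_i - 61q_i.
Setting ∂π_i/∂q_i = 0 with rivals' quantities fixed: 279 - 2q_i - q_j = 0.
With identical firms every q_j equals q_i, so q_j = q_i and 279 = 3q_i, giving q_i = 93.

93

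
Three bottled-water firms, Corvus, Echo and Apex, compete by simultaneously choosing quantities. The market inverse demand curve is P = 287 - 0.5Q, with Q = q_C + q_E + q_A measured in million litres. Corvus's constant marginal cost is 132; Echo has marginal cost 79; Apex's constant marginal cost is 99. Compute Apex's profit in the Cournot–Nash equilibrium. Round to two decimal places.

5050.13

Corvus's profit: π_C = (287 - 0.5Q)q_C - (132q_C). Setting ∂π_C/∂q_C = 0: 155 - q_C - (1/2)(q_E + q_A) = 0.
Echo's first-order condition: 208 - q_E - (1/2)(q_C + q_A) = 0.
Apex's profit: π_A = (287 - 0.5Q)q_A - (99q_A). Setting ∂π_A/∂q_A = 0: 188 - q_A - (1/2)(q_C + q_E) = 0.
Summing all 3 equations gives 551 − 2Q = 0, hence Q = 551/2.
Back-substituting: q_C = (155 − 551/4)/(1/2) = 69/2, q_E = (208 − 551/4)/(1/2) = 281/2, q_A = (188 − 551/4)/(1/2) = 201/2.
Price P = 287 - (1/2)·(551/2) = 597/4.
Apex's profit: (597/4 - 99)·(201/2) = 5050.1250.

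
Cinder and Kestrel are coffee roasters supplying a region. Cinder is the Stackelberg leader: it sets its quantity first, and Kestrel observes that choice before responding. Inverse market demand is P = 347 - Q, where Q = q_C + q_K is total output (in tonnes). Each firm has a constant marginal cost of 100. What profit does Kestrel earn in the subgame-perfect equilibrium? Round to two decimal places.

Solve by backward induction. Given q_C, the follower Kestrel maximises π_K = (347 - q_C - q_K)q_K - 100q_K.
Follower FOC: 247 - q_C - 2q_K = 0, so q_K(q_C) = (247 - q_C)/2.
Cinder substitutes q_K(q_C) into its own profit: π_C = q_C(347 - q_C - (247 - q_C)/2) - 100q_C = (447/2 - (1/2)q_C)q_C - 100q_C.
Leader FOC: 247/2 - q_C = 0, so q_C = 247/2.
Then q_K = (247 - 247/2)/2 = 247/4.
Price P = 347 - 741/4 = 647/4.
Kestrel's profit: (647/4 - 100)·(247/4) = 3813.0625.

3813.06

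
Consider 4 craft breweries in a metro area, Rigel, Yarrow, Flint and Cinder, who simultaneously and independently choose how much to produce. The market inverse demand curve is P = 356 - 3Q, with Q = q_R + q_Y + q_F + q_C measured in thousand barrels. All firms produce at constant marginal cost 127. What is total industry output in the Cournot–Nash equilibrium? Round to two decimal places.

61.07

Each firm earns π_i = (356 - 3Q)q_i - 127q_i.
Setting ∂π_i/∂q_i = 0 with rivals' quantities fixed: 229 - 6q_i - 3·Σ_{j≠i} q_j = 0.
By symmetry each firm produces the same amount; substituting Σ_{j≠i} q_j = 3q_i yields q_i = 229/15.
Total output Q = 229/15 + 229/15 + 229/15 + 229/15 = 916/15.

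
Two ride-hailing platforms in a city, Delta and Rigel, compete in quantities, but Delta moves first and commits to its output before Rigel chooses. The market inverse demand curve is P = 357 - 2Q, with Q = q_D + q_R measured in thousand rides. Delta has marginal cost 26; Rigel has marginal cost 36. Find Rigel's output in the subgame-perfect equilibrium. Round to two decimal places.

The follower Rigel best-responds to any q_D: π_R = (357 - 2Q)q_R - 36q_R.
Follower FOC: 321 - 2q_D - 4q_R = 0, so q_R(q_D) = (321 - 2q_D)/4.
Delta substitutes q_R(q_D) into its own profit: π_D = q_D(357 - 2q_D - (321 - 2q_D)/2) - 26q_D = (393/2 - q_D)q_D - 26q_D.
The leader's first-order condition 341/2 - 2q_D = 0 yields q_D = 341/4.
Then q_R = (321 - 2·(341/4))/4 = 301/8.

37.63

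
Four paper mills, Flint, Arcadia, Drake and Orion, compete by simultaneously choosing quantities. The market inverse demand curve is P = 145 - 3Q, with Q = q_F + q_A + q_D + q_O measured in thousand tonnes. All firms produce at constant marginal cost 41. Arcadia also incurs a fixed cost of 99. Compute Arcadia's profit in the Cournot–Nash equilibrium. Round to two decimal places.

45.21

A representative firm's profit is π_i = q_i(145 - 3Q) - 41q_i.
Setting ∂π_i/∂q_i = 0 with rivals' quantities fixed: 104 - 6q_i - 3·Σ_{j≠i} q_j = 0.
By symmetry each firm produces the same amount; substituting Σ_{j≠i} q_j = 3q_i yields q_i = 104/15.
Price P = 145 - 3·(416/15) = 309/5.
Arcadia's profit: (309/5 - 41)·(104/15) - 99 = 45.2133.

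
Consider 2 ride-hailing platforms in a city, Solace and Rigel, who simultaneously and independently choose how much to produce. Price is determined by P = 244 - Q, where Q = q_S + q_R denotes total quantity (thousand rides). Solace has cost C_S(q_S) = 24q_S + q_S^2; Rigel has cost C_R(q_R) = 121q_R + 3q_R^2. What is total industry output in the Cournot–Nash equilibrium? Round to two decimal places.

61.58

Solace's profit: π_S = (244 - Q)q_S - (24q_S + q_S²). Setting ∂π_S/∂q_S = 0: 220 - 4q_S - (q_R) = 0.
Rigel's profit: π_R = (244 - Q)q_R - (121q_R + 3q_R²). Setting ∂π_R/∂q_R = 0: 123 - 8q_R - (q_S) = 0.
So q_S = (220 - q_R)/4 and q_R = (123 - q_S)/8.
Solving the pair: q_S = 1637/31, q_R = 272/31.
Total output Q = 1637/31 + 272/31 = 1909/31.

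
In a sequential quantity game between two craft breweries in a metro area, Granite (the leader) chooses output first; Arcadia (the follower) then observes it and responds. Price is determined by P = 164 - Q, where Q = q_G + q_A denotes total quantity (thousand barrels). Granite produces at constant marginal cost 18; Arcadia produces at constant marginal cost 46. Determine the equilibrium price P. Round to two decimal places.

The follower Arcadia best-responds to any q_G: π_A = (164 - Q)q_A - 46q_A.
Follower FOC: 118 - q_G - 2q_A = 0, so q_A(q_G) = (118 - q_G)/2.
The leader anticipates this reaction. Substituting into P = 164 - Q gives P = 105 - (1/2)q_G, so π_G = (105 - (1/2)q_G)q_G - 18q_G.
Leader FOC: 87 - q_G = 0, so q_G = 87.
Then q_A = (118 - 87)/2 = 31/2.
Total output Q = 205/2, so price P = 164 - 205/2 = 123/2.

61.50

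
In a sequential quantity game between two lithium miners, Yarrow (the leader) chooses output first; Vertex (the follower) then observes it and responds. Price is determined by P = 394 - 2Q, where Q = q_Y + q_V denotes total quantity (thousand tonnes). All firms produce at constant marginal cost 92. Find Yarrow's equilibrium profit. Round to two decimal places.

Solve by backward induction. Given q_Y, the follower Vertex maximises π_V = (394 - 2q_Y - 2q_V)q_V - 92q_V.
Setting the follower's marginal profit to zero, 302 - 2q_Y - 4q_V = 0, i.e. q_V = (302 - 2q_Y)/4.
Yarrow substitutes q_V(q_Y) into its own profit: π_Y = q_Y(394 - 2q_Y - (302 - 2q_Y)/2) - 92q_Y = (243 - q_Y)q_Y - 92q_Y.
The leader's first-order condition 151 - 2q_Y = 0 yields q_Y = 151/2.
Then q_V = (302 - 2·(151/2))/4 = 151/4.
Price P = 394 - 2·(453/4) = 335/2.
Yarrow's profit: (335/2 - 92)·(151/2) = 5700.2500.

5700.25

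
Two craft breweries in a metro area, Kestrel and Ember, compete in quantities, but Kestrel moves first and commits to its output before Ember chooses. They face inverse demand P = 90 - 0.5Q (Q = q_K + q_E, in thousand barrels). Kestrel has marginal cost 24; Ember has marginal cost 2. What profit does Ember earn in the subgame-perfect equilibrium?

2178

The follower Ember best-responds to any q_K: π_E = (90 - 0.5Q)q_E - 2q_E.
Follower FOC: 88 - (1/2)q_K - q_E = 0, so q_E(q_K) = (88 - (1/2)q_K).
The leader anticipates this reaction. Substituting into P = 90 - 0.5Q gives P = 46 - (1/4)q_K, so π_K = (46 - (1/4)q_K)q_K - 24q_K.
Leader FOC: 22 - (1/2)q_K = 0, so q_K = 44.
Then q_E = (88 - (1/2)·44) = 66.
Price P = 90 - (1/2)·110 = 35.
Ember's profit: (35 - 2)·66 = 2178.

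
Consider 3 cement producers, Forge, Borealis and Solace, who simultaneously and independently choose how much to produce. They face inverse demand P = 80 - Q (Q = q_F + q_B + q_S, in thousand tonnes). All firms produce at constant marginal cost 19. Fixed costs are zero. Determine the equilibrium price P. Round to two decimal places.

A representative firm's profit is π_i = q_i(80 - Q) - 19q_i.
Setting ∂π_i/∂q_i = 0 with rivals' quantities fixed: 61 - 2q_i - Σ_{j≠i} q_j = 0.
With identical firms every q_j equals q_i, so Σ_{j≠i} q_j = 2q_i and 61 = 4q_i, giving q_i = 61/4.
Total output Q = 183/4, so price P = 80 - 183/4 = 137/4.

34.25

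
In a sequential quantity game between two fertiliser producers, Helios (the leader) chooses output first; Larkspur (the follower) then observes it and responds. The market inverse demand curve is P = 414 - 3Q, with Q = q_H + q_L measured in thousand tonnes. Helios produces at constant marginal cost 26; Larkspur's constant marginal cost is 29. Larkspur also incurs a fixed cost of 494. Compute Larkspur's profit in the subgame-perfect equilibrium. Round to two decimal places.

The follower Larkspur best-responds to any q_H: π_L = (414 - 3Q)q_L - 29q_L.
Follower FOC: 385 - 3q_H - 6q_L = 0, so q_L(q_H) = (385 - 3q_H)/6.
The leader anticipates this reaction. Substituting into P = 414 - 3Q gives P = 443/2 - (3/2)q_H, so π_H = (443/2 - (3/2)q_H)q_H - 26q_H.
The leader's first-order condition 391/2 - 3q_H = 0 yields q_H = 391/6.
Then q_L = (385 - 3·(391/6))/6 = 379/12.
Price P = 414 - 3·(387/4) = 495/4.
Larkspur's profit: (495/4 - 29)·(379/12) - 494 = 2498.5208.

2498.52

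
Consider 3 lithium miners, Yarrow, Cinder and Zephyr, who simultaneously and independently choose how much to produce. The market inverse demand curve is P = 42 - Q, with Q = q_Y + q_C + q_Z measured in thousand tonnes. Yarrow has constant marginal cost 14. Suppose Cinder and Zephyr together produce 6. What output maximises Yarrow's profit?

With rivals' combined output fixed at 6, Yarrow's profit is π_Y = (42 - 6 - q_Y)q_Y - (14q_Y) = (36 - q_Y)q_Y - (14q_Y).
∂π_Y/∂q_Y = 22 - 2q_Y = 0, so q_Y = 11.

11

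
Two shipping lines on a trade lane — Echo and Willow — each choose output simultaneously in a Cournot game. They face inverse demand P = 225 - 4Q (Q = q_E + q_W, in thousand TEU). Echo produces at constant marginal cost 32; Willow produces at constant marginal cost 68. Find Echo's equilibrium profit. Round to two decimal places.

Echo's profit: π_E = (225 - 4Q)q_E - (32q_E). Setting ∂π_E/∂q_E = 0: 193 - 8q_E - 4(q_W) = 0.
Willow's profit: π_W = (225 - 4Q)q_W - (68q_W). Setting ∂π_W/∂q_W = 0: 157 - 8q_W - 4(q_E) = 0.
So q_E = (193 - 4q_W)/8 and q_W = (157 - 4q_E)/8.
Solving the pair: q_E = 229/12, q_W = 121/12.
Price P = 225 - 4·(175/6) = 325/3.
Echo's profit: (325/3 - 32)·(229/12) = 1456.6944.

1456.69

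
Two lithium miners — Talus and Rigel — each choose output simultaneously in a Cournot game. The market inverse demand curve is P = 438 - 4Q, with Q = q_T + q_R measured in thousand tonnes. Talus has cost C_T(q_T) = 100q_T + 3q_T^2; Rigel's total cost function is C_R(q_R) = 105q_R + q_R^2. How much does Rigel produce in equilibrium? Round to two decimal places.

26.69

Talus's profit: π_T = (438 - 4Q)q_T - (100q_T + 3q_T²). Setting ∂π_T/∂q_T = 0: 338 - 14q_T - 4(q_R) = 0.
Rigel's first-order condition: 333 - 10q_R - 4(q_T) = 0.
Rearranging gives the reaction functions q_T = (338 - 4q_R)/14 and q_R = (333 - 4q_T)/10.
Substituting one into the other gives q_T = 512/31 and q_R = 1655/62.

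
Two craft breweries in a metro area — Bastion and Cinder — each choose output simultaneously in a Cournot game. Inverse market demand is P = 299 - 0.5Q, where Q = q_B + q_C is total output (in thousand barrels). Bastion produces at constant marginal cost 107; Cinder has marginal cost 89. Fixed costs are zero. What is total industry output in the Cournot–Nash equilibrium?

268

Bastion's profit: π_B = (299 - 0.5Q)q_B - (107q_B). Setting ∂π_B/∂q_B = 0: 192 - q_B - (1/2)(q_C) = 0.
Cinder's first-order condition: 210 - q_C - (1/2)(q_B) = 0.
Best responses: q_B = (192 - (1/2)q_C), q_C = (210 - (1/2)q_B).
Substituting one into the other gives q_B = 116 and q_C = 152.
Total output Q = 116 + 152 = 268.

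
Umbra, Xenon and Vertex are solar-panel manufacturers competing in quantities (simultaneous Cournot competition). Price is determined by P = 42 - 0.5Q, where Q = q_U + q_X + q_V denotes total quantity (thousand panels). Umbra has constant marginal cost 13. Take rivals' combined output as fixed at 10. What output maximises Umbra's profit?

24

With rivals' combined output fixed at 10, Umbra's profit is π_U = (42 - (1/2)·10 - (1/2)q_U)q_U - (13q_U) = (37 - (1/2)q_U)q_U - (13q_U).
∂π_U/∂q_U = 24 - q_U = 0, so q_U = 24.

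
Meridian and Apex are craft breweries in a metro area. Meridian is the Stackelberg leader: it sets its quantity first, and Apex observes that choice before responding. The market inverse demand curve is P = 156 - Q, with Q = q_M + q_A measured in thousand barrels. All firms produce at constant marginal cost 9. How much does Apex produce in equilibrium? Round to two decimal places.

36.75

The follower Apex best-responds to any q_M: π_A = (156 - Q)q_A - 9q_A.
∂π_A/∂q_A = 147 - q_M - 2q_A = 0 gives the reaction function q_A = (147 - q_M)/2.
Meridian substitutes q_A(q_M) into its own profit: π_M = q_M(156 - q_M - (147 - q_M)/2) - 9q_M = (165/2 - (1/2)q_M)q_M - 9q_M.
Maximising: ∂π_M/∂q_M = 147/2 - q_M = 0, giving q_M = 147/2.
Then q_A = (147 - 147/2)/2 = 147/4.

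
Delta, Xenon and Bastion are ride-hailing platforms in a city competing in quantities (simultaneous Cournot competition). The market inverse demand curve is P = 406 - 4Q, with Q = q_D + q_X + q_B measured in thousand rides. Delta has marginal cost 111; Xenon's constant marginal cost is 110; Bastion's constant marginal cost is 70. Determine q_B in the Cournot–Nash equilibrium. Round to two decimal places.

Delta's profit: π_D = (406 - 4Q)q_D - (111q_D). Setting ∂π_D/∂q_D = 0: 295 - 8q_D - 4(q_X + q_B) = 0.
Xenon's profit: π_X = (406 - 4Q)q_X - (110q_X). Setting ∂π_X/∂q_X = 0: 296 - 8q_X - 4(q_D + q_B) = 0.
Bastion's first-order condition: 336 - 8q_B - 4(q_D + q_X) = 0.
Adding the 3 conditions: 927 − 8Q − 8Q = 0, i.e. Q = 927/16.
Back-substituting: q_D = (295 − 927/4)/4 = 253/16, q_X = (296 − 927/4)/4 = 257/16, q_B = (336 − 927/4)/4 = 417/16.

26.06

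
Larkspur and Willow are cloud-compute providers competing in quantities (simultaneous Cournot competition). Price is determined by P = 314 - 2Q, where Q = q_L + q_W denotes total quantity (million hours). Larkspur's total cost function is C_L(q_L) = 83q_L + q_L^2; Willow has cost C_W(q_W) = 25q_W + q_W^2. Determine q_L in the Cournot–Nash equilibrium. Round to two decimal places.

Larkspur's profit: π_L = (314 - 2Q)q_L - (83q_L + q_L²). Setting ∂π_L/∂q_L = 0: 231 - 6q_L - 2(q_W) = 0.
Willow's first-order condition: 289 - 6q_W - 2(q_L) = 0.
Best responses: q_L = (231 - 2q_W)/6, q_W = (289 - 2q_L)/6.
Substituting one into the other gives q_L = 101/4 and q_W = 159/4.

25.25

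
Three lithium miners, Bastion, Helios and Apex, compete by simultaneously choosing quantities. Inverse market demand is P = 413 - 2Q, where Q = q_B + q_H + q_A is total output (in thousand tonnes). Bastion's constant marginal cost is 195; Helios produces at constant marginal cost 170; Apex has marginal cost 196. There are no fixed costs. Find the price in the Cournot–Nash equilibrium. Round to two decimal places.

Bastion's profit: π_B = (413 - 2Q)q_B - (195q_B). Setting ∂π_B/∂q_B = 0: 218 - 4q_B - 2(q_H + q_A) = 0.
Helios's profit: π_H = (413 - 2Q)q_H - (170q_H). Setting ∂π_H/∂q_H = 0: 243 - 4q_H - 2(q_B + q_A) = 0.
Apex's profit: π_A = (413 - 2Q)q_A - (196q_A). Setting ∂π_A/∂q_A = 0: 217 - 4q_A - 2(q_B + q_H) = 0.
Adding the 3 conditions: 678 − 4Q − 4Q = 0, i.e. Q = 339/4.
Back-substituting: q_B = (218 − 339/2)/2 = 97/4, q_H = (243 − 339/2)/2 = 147/4, q_A = (217 − 339/2)/2 = 95/4.
Total output Q = 339/4, so price P = 413 - 2·(339/4) = 487/2.

243.50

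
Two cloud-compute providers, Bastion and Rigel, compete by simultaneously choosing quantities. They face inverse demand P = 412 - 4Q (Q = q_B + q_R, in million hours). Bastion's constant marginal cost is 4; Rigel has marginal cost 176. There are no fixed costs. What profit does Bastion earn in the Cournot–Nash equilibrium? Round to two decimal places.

9344.44

Bastion's profit: π_B = (412 - 4Q)q_B - (4q_B). Setting ∂π_B/∂q_B = 0: 408 - 8q_B - 4(q_R) = 0.
Rigel's first-order condition: 236 - 8q_R - 4(q_B) = 0.
Rearranging gives the reaction functions q_B = (408 - 4q_R)/8 and q_R = (236 - 4q_B)/8.
Solving the pair: q_B = 145/3, q_R = 16/3.
Price P = 412 - 4·(161/3) = 592/3.
Bastion's profit: (592/3 - 4)·(145/3) = 9344.4444.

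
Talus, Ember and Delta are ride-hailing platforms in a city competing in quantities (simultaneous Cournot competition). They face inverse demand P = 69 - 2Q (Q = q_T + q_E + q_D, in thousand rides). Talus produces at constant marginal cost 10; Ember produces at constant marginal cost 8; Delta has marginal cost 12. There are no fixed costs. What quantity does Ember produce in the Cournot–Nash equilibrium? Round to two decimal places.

8.38

Talus's profit: π_T = (69 - 2Q)q_T - (10q_T). Setting ∂π_T/∂q_T = 0: 59 - 4q_T - 2(q_E + q_D) = 0.
Ember's first-order condition: 61 - 4q_E - 2(q_T + q_D) = 0.
Delta's profit: π_D = (69 - 2Q)q_D - (12q_D). Setting ∂π_D/∂q_D = 0: 57 - 4q_D - 2(q_T + q_E) = 0.
Adding the 3 first-order conditions: 177 − 8Q = 0, so Q = 177/8.
Back-substituting: q_T = (59 − 177/4)/2 = 59/8, q_E = (61 − 177/4)/2 = 67/8, q_D = (57 − 177/4)/2 = 51/8.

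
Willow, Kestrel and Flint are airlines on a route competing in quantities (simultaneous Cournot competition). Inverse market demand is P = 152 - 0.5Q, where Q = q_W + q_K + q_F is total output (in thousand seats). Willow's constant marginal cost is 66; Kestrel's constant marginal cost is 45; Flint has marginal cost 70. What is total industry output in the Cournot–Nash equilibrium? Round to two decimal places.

Willow's profit: π_W = (152 - 0.5Q)q_W - (66q_W). Setting ∂π_W/∂q_W = 0: 86 - q_W - (1/2)(q_K + q_F) = 0.
Kestrel's first-order condition: 107 - q_K - (1/2)(q_W + q_F) = 0.
Flint's first-order condition: 82 - q_F - (1/2)(q_W + q_K) = 0.
Adding the 3 conditions: 275 − Q − Q = 0, i.e. Q = 275/2.
Back-substituting: q_W = (86 − 275/4)/(1/2) = 69/2, q_K = (107 − 275/4)/(1/2) = 153/2, q_F = (82 − 275/4)/(1/2) = 53/2.
Total output Q = 69/2 + 153/2 + 53/2 = 275/2.

137.50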